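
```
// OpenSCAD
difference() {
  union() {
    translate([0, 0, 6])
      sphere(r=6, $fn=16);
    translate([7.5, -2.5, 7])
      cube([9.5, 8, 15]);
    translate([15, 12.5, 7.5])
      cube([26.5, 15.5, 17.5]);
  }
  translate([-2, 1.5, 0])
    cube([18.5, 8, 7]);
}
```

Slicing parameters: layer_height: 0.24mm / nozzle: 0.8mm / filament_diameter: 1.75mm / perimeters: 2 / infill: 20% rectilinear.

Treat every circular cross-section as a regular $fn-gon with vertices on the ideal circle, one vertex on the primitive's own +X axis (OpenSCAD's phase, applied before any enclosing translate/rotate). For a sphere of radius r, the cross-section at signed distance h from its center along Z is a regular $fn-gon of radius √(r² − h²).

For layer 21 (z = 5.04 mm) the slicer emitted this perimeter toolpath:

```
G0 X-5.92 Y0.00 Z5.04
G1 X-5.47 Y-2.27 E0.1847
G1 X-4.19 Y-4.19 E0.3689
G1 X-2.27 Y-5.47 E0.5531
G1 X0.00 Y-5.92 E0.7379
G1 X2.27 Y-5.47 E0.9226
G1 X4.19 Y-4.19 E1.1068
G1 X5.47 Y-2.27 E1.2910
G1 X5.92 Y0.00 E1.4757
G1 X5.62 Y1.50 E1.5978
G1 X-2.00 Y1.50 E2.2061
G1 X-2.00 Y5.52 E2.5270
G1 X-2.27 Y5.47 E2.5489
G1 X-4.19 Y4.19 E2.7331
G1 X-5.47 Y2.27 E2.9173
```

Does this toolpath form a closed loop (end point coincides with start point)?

no

Start point (G0): (-5.92, 0.00). End point (last G1): the path does not return to the start — open.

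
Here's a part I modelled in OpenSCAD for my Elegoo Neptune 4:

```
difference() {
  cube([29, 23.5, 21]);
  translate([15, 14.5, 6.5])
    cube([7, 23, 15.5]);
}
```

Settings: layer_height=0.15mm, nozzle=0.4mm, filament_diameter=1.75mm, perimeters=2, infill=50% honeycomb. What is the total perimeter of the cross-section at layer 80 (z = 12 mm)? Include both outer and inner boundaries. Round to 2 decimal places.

123.00 mm

At z = 12 mm: the cube is present — its section is the full 29×23.5 rectangle (perimeter 105.00 mm); the cube at (15, 14.5) is present — its section is the full 7×23 rectangle (perimeter 60.00 mm); Taking the first minus the rest: starting from the 29×23.5 cube, the 7×23 cube at (15, 14.5) partially overlaps it — only the 63.00 mm² overlap (of its 161.00 mm²) is removed, clipping the outline — boundary = 123.00 mm. Overall, the cross-section is a single solid region. Total boundary length (outer) = 123.00 mm.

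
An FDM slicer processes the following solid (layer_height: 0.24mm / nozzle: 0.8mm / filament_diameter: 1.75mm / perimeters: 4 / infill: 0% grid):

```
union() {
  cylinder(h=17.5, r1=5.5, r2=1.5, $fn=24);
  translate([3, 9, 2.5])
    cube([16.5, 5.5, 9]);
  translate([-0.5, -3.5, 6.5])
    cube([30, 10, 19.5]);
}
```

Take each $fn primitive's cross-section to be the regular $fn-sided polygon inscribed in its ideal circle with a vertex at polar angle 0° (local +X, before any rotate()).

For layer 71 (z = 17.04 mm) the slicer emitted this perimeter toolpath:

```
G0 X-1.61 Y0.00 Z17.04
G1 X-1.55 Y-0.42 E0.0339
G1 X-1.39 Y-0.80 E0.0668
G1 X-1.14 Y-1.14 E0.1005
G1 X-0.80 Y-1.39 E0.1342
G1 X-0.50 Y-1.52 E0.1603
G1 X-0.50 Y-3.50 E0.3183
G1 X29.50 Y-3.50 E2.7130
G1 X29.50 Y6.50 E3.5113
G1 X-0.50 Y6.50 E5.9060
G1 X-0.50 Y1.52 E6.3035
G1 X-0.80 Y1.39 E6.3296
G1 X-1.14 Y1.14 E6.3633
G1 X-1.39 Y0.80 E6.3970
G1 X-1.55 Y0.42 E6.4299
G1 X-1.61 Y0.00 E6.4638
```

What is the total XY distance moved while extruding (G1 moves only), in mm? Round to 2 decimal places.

80.98 mm

Sum the Euclidean lengths of each G1 segment: total = 80.98 mm.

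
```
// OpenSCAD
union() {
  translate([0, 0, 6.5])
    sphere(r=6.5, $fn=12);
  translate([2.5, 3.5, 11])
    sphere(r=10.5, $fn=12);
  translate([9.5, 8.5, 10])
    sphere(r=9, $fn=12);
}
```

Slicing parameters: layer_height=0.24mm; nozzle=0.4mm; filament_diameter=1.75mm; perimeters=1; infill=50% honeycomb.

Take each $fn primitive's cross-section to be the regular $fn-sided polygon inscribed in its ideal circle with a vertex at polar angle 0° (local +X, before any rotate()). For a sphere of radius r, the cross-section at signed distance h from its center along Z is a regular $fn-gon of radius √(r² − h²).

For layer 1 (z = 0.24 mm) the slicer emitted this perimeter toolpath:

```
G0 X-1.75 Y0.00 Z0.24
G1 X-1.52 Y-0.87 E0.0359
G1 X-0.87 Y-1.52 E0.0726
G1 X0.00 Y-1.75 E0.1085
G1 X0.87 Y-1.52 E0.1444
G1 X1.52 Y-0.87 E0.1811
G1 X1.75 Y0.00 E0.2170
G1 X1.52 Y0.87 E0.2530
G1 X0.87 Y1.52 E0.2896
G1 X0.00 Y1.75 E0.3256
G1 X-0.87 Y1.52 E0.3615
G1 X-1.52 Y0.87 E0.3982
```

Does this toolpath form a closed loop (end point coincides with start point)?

Start point (G0): (-1.75, 0.00). End point (last G1): the path does not return to the start — open.

no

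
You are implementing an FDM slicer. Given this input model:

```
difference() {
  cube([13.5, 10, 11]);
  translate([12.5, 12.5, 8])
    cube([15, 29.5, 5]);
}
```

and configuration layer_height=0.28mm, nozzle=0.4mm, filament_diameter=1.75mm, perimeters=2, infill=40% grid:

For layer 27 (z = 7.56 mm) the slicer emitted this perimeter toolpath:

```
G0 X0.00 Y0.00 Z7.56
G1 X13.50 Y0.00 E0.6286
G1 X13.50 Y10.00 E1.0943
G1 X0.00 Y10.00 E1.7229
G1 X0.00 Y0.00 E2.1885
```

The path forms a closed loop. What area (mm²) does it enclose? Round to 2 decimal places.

Apply the shoelace formula to the sequence of (X, Y) vertices; enclosed area = 135.00 mm².

135.00 mm²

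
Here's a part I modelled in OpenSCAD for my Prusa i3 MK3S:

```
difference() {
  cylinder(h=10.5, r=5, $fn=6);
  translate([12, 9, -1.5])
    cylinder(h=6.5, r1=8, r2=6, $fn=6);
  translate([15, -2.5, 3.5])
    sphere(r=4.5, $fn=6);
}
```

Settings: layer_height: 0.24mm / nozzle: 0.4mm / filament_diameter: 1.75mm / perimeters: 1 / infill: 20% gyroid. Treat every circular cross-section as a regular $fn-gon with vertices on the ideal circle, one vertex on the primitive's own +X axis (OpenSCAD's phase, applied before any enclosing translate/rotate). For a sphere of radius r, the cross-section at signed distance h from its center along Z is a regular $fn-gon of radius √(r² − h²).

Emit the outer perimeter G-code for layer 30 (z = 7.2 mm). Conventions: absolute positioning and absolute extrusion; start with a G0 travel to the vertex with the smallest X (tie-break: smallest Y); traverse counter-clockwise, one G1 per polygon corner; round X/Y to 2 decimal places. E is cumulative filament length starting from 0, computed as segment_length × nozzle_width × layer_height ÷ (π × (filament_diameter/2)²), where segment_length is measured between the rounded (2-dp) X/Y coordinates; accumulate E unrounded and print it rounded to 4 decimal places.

At z = 7.2 mm: the r=5 cylinder gives a regular 6-gon of circumradius 5 (constant along its height); the cone at (12, 9) does not reach this height (z outside [-1.5, 5]); the r=4.5 sphere at (15, -2.5) slices to a regular 6-gon of circumradius 2.561 (√(r²−h²) with h=3.7 from center); Subtracting the remaining from the first: starting from the r=5 cylinder, the r=4.5 sphere at (15, -2.5) misses the remaining region (no effect) — 1 connected region. The outline is a single polygon with 6 vertices. Extrusion per mm of travel: 0.4 × 0.24 / (π × 0.875²) = 0.039912. Accumulating E over each segment gives final E = 1.1973.

G0 X-5.00 Y0.00 Z7.20
G1 X-2.50 Y-4.33 E0.1996
G1 X2.50 Y-4.33 E0.3991
G1 X5.00 Y0.00 E0.5987
G1 X2.50 Y4.33 E0.7982
G1 X-2.50 Y4.33 E0.9978
G1 X-5.00 Y0.00 E1.1973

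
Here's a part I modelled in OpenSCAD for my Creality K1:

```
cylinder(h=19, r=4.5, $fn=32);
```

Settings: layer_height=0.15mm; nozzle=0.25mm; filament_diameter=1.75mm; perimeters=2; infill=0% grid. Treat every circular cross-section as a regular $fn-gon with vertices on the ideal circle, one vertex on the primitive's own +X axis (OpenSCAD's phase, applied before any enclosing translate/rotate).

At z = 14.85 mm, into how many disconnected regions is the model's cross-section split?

At z = 14.85 mm: the r=4.5 cylinder gives a regular 32-gon of circumradius 4.5 (constant along its height). The result has 1 disconnected region.

1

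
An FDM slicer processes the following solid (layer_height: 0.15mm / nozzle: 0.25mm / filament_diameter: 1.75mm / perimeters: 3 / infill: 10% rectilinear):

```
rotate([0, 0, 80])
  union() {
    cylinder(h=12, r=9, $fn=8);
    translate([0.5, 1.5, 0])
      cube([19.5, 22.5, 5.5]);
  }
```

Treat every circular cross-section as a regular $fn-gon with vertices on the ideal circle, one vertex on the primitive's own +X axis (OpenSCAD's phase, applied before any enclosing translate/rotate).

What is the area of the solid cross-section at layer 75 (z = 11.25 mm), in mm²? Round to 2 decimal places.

At z = 11.25 mm: the r=9 cylinder contributes a regular 8-gon of circumradius 9 (area = (8/2)·9.000²·sin(360°/8) = 229.10 mm²); the cube at (0.5, 1.5) is not intersected at this z (z outside [0, 5.5]); Taking the union: only the r=9 cylinder is present, so the union is just that shape — area = 229.10 mm²; (whole slice rotated 80° about Z — lengths, areas and connectivity unchanged). Overall, the cross-section is a single solid region. Net area = 229.10 mm².

229.10 mm²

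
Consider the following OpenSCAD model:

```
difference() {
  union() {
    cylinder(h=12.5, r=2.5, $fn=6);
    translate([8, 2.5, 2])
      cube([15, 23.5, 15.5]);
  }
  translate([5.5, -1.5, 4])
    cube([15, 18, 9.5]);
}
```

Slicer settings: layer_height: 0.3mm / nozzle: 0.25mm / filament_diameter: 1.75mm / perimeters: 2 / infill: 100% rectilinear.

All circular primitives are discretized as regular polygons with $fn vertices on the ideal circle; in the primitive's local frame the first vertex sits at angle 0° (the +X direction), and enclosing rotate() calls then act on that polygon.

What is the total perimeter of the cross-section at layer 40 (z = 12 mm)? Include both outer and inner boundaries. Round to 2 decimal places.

At z = 12 mm: the cylinder: section is a regular 6-gon, circumradius r=2.5 (perimeter = 2·6·2.500·sin(180°/6) = 15.00 mm); the 15×23.5 cube at (8, 2.5) contributes its full rectangle (perimeter 77.00 mm); Taking the union: the 2 present regions are separate (no shared area or edge), so areas and boundary lengths simply add and each stays a separate island — boundary = 92.00 mm; the cube at (5.5, -1.5) is present — its section is the full 15×18 rectangle (perimeter 66.00 mm); After the difference (first − rest): starting from that combined region, the 15×18 cube at (5.5, -1.5) partially overlaps it — only the 175.00 mm² overlap (of its 270.00 mm²) is removed, clipping the outline — boundary = 92.00 mm. Overall, the cross-section has 2 separate islands. Total boundary length (outer) = 92.00 mm.

92.00 mm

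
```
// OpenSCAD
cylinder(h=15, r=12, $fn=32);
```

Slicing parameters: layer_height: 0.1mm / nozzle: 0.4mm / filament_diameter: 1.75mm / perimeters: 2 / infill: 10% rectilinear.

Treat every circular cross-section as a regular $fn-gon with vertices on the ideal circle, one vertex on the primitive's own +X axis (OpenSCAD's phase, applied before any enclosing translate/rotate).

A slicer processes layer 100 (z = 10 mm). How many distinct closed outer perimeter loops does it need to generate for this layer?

1

At z = 10 mm: the r=12 cylinder gives a regular 32-gon of circumradius 12 (constant along its height). The result has 1 disconnected region.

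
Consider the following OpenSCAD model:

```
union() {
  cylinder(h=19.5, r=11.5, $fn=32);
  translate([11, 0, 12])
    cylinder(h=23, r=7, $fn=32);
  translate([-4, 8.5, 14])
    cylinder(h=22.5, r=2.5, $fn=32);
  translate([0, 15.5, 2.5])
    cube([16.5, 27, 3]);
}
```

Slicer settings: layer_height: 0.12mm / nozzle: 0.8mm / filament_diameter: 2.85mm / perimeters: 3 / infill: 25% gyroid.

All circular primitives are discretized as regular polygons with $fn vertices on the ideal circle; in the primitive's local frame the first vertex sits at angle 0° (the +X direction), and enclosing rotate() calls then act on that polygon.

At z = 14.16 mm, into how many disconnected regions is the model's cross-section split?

1

At z = 14.16 mm: the r=11.5 cylinder contributes a regular 32-gon of circumradius 11.5; the r=7 cylinder at (11, 0) gives a regular 32-gon of circumradius 7 (constant along its height); the cylinder at (-4, 8.5): section is a regular 32-gon, circumradius r=2.5; the cube at (0, 15.5) is absent (z outside [2.5, 5.5]); Combining (union): the regions partially overlap (shared area 91.34 mm²), so overlapping operands fuse into one piece — 1 connected region. The result has 1 disconnected region.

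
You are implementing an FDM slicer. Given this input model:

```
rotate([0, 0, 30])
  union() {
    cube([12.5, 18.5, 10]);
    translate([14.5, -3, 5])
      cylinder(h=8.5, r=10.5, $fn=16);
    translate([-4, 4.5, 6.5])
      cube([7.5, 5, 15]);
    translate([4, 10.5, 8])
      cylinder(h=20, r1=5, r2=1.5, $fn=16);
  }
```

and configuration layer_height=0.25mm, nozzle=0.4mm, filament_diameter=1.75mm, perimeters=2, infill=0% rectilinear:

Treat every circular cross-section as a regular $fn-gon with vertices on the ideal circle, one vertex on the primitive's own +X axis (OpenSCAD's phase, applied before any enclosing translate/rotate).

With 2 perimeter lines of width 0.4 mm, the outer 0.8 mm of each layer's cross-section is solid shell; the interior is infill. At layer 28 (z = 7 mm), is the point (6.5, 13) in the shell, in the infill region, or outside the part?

At z = 7 mm: the cube is present — its section is the full 12.5×18.5 rectangle; the r=10.5 cylinder at (14.5, -3) contributes a regular 16-gon of circumradius 10.5; the cube at (-4, 4.5) is present — its section is the full 7.5×5 rectangle; the cone at (4, 10.5) does not reach this height (z outside [8, 28]); Merging all regions: the regions partially overlap (shared area 56.67 mm²), so overlapping operands fuse into one piece — 1 connected region; (whole slice rotated 30° about Z — lengths, areas and connectivity unchanged). Overall, the cross-section is a single solid region. Undo the 30° rotation: the query point maps to (12.129, 8.008) in the un-rotated model frame. The nearest boundary edge runs (12.50, 18.50)→(12.50, 7.10); distance from the point to it = 0.37 mm. The point is inside the cross-section, 0.37 mm from the nearest boundary — within the 0.8 mm shell band (2 × 0.4).

shell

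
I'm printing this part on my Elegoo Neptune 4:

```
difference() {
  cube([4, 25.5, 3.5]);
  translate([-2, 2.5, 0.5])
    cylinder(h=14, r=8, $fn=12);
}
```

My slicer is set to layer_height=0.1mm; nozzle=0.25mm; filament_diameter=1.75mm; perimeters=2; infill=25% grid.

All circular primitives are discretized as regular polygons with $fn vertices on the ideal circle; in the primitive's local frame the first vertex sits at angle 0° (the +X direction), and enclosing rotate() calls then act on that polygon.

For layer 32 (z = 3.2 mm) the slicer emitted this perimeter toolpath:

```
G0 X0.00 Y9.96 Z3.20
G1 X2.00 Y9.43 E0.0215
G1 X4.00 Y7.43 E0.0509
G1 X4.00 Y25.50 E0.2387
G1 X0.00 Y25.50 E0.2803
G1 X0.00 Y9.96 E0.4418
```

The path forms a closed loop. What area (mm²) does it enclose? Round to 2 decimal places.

65.75 mm²

Apply the shoelace formula to the sequence of (X, Y) vertices; enclosed area = 65.75 mm².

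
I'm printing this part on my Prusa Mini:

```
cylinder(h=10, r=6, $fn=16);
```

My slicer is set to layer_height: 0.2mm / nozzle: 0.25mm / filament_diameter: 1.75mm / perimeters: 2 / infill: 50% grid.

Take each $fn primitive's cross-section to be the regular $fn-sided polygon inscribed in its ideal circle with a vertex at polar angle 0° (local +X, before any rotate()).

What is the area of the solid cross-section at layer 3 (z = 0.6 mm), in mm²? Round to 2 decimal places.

At z = 0.6 mm: the r=6 cylinder contributes a regular 16-gon of circumradius 6 (area = (16/2)·6.000²·sin(360°/16) = 110.21 mm²). Overall, the cross-section is a single solid region. Net area = 110.21 mm².

110.21 mm²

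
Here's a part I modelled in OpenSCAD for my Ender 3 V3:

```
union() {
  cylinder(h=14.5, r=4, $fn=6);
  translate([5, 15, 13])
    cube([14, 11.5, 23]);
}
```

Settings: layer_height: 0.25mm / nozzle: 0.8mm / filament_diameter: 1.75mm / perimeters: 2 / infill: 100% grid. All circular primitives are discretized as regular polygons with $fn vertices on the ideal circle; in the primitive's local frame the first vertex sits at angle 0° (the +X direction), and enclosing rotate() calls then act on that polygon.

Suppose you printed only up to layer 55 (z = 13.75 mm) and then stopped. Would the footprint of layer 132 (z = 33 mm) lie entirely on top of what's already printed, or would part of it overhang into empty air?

Compare the two slices. At z = 13.75: the cylinder: section is a regular 6-gon, circumradius r=4 (area = (6/2)·4.000²·sin(360°/6) = 41.57 mm²); the 14×11.5 cube at (5, 15) contributes its full rectangle (area 161.00 mm²); Merging all regions: the 2 present regions are separate (no shared area or edge), so areas and boundary lengths simply add and each stays a separate island — area = 202.57 mm². At z = 33: the cylinder is not intersected at this z (z outside [0, 14.5]); the cube at (5, 15) (footprint 14×11.5) is included at this height (area 161.00 mm²); Combining (union): only the 14×11.5 cube at (5, 15) is present, so the union is just that shape — area = 161.00 mm². Checking containment: the cross-section at z = 33 is a subset of the cross-section at z = 13.75.

entirely on top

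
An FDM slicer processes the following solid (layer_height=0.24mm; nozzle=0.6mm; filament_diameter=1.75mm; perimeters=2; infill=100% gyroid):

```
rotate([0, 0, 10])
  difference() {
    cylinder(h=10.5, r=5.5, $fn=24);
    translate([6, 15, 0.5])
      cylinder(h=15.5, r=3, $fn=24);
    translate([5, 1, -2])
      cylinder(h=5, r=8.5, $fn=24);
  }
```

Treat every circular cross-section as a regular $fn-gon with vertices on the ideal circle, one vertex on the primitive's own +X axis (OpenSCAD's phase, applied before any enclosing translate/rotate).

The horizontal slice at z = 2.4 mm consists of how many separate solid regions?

At z = 2.4 mm: the cylinder: section is a regular 24-gon, circumradius r=5.5; the r=3 cylinder at (6, 15) gives a regular 24-gon of circumradius 3 (constant along its height); the r=8.5 cylinder at (5, 1) gives a regular 24-gon of circumradius 8.5 (constant along its height); Taking the first minus the rest: starting from the r=5.5 cylinder, the r=3 cylinder at (6, 15) misses the remaining region (no effect); the r=8.5 cylinder at (5, 1) partially overlaps it — only the 76.53 mm² overlap (of its 224.40 mm²) is removed, clipping the outline — 1 connected region; (rotated 10° about Z; rotation is an isometry so areas/perimeters/island counts are preserved). The result has 1 disconnected region.

1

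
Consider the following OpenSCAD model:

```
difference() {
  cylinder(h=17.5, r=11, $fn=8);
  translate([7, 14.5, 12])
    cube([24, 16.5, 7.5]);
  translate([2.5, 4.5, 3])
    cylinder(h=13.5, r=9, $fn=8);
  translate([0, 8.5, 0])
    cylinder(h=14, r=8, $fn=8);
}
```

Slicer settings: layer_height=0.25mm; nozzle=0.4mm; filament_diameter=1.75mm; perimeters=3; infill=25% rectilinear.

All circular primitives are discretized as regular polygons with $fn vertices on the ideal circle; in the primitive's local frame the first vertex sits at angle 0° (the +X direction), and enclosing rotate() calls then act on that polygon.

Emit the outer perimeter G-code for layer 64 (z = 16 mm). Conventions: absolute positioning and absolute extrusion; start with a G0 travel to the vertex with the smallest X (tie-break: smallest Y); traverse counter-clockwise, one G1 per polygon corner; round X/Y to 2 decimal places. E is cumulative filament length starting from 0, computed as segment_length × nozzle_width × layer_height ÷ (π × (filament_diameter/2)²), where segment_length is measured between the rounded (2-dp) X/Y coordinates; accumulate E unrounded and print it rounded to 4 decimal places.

At z = 16 mm: the cylinder: section is a regular 8-gon, circumradius r=11; the cube at (7, 14.5) is present — its section is the full 24×16.5 rectangle; the r=9 cylinder at (2.5, 4.5) contributes a regular 8-gon of circumradius 9; the cylinder at (0, 8.5) is not intersected at this z (z outside [0, 14]); Taking the first minus the rest: starting from the r=11 cylinder, the 24×16.5 cube at (7, 14.5) misses the remaining region (no effect); the r=9 cylinder at (2.5, 4.5) partially overlaps it — only the 181.31 mm² overlap (of its 229.10 mm²) is removed, clipping the outline — 1 connected region. The outline is a single polygon with 12 vertices. Extrusion per mm of travel: 0.4 × 0.25 / (π × 0.875²) = 0.041575. Accumulating E over each segment gives final E = 3.1915.

G0 X-11.00 Y0.00 Z16.00
G1 X-7.78 Y-7.78 E0.3501
G1 X0.00 Y-11.00 E0.7001
G1 X7.78 Y-7.78 E1.0502
G1 X11.00 Y0.00 E1.4003
G1 X10.32 Y1.65 E1.4745
G1 X8.86 Y-1.86 E1.6325
G1 X2.50 Y-4.50 E1.9188
G1 X-3.86 Y-1.86 E2.2051
G1 X-6.50 Y4.50 E2.4914
G1 X-4.60 Y9.10 E2.6983
G1 X-7.78 Y7.78 E2.8414
G1 X-11.00 Y0.00 E3.1915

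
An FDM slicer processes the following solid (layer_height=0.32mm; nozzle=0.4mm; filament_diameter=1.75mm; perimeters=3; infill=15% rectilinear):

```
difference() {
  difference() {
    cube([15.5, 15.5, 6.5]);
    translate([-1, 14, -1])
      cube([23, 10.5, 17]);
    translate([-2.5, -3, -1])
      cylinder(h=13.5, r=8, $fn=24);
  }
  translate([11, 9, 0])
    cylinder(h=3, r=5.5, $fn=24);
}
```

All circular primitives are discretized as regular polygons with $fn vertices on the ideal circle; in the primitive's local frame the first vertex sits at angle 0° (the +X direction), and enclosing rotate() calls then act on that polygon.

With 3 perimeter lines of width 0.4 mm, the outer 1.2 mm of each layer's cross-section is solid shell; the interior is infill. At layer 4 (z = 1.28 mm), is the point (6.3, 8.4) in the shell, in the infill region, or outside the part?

At z = 1.28 mm: the cube is present — its section is the full 15.5×15.5 rectangle; the cube at (-1, 14) is present — its section is the full 23×10.5 rectangle; the r=8 cylinder at (-2.5, -3) contributes a regular 24-gon of circumradius 8; Taking the first minus the rest: starting from the 15.5×15.5 cube, the 23×10.5 cube at (-1, 14) partially overlaps it — only the 23.25 mm² overlap (of its 241.50 mm²) is removed, clipping the outline; the r=8 cylinder at (-2.5, -3) partially overlaps it — only the 14.35 mm² overlap (of its 198.77 mm²) is removed, clipping the outline — 1 connected region; the cylinder at (11, 9): section is a regular 24-gon, circumradius r=5.5; Taking the first minus the rest: starting from that combined region, the r=5.5 cylinder at (11, 9) partially overlaps it — only the 88.46 mm² overlap (of its 93.95 mm²) is removed, clipping the outline — 2 connected regions. Overall, the cross-section has 2 separate islands. The nearest boundary edge runs (5.50, 9.00)→(5.69, 7.58); distance from the point to it = 0.71 mm. The point is not inside any of the regions above, so it lies outside the cross-section (0.71 mm from the nearest boundary).

outside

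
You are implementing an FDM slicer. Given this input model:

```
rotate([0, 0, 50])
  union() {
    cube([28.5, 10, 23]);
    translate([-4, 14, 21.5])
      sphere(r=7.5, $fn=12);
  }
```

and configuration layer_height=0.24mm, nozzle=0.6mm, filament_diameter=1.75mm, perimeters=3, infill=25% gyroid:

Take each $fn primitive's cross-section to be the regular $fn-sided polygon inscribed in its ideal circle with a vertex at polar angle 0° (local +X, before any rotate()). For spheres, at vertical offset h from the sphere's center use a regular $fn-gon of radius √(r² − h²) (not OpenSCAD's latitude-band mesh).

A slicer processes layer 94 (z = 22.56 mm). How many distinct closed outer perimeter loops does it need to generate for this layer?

At z = 22.56 mm: the cube (footprint 28.5×10) is included at this height; the r=7.5 sphere at (-4, 14) contributes a regular 12-gon of circumradius √(7.5²−1.06²) = 7.425; Taking the union: the regions partially overlap (shared area 2.29 mm²), so overlapping operands fuse into one piece — 1 connected region; (rotated 50° about Z; rotation is an isometry so areas/perimeters/island counts are preserved). The result has 1 disconnected region.

1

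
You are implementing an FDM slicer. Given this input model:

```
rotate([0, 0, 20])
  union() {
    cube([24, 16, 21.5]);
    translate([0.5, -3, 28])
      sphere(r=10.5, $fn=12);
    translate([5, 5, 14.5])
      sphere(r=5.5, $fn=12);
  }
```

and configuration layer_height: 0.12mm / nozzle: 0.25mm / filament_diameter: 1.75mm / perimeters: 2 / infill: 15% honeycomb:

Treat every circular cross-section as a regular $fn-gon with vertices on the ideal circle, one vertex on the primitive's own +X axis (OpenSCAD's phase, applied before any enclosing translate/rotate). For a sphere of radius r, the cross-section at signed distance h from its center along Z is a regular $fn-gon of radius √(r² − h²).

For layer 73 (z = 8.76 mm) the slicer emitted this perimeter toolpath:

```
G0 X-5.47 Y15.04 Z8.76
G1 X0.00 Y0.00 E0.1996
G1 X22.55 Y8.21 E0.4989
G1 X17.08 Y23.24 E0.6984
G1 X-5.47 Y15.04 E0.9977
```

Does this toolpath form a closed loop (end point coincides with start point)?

Start point (G0): (-5.47, 15.04). End point (last G1): the path returns to the start — closed.

yes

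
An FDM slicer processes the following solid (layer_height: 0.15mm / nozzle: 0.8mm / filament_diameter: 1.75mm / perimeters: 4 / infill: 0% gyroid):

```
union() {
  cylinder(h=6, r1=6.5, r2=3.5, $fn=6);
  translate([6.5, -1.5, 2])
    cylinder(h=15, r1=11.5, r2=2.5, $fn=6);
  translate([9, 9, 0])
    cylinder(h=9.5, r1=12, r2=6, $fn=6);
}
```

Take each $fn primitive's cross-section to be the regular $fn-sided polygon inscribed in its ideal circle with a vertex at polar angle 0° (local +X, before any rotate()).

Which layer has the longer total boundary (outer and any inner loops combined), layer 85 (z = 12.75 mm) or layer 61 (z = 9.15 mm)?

layer 61 (z = 9.15 mm)

Layer 85 (z = 12.75): the cone is absent (z outside [0, 6]); the cone at (6.5, -1.5) (r1=11.5→r2=2.5) has section circumradius 5.050 here — a regular 6-gon (perimeter = 2·6·5.050·sin(180°/6) = 30.30 mm); the cone at (9, 9) does not reach this height (z outside [0, 9.5]); Merging all regions: only the cone at (6.5, -1.5) is present, so the union is just that shape — boundary = 30.30 mm. So its perimeter = 30.30 mm. Layer 61 (z = 9.15): the cone does not reach this height (z outside [0, 6]); the cone at (6.5, -1.5): at t=0.477 of its height the radius interpolates to r₁+(r₂−r₁)t = 7.210, giving a regular 6-gon of that circumradius (perimeter = 2·6·7.210·sin(180°/6) = 43.26 mm); the cone at (9, 9) contributes a regular 6-gon of circumradius 6.221 (interpolated between r1=12 and r2=6 at t=0.963) (perimeter = 2·6·6.221·sin(180°/6) = 37.33 mm); Combining (union): the regions partially overlap (shared area 5.51 mm²), so the edge portions inside another operand are dropped and the merged outline is re-measured after clipping — boundary = 68.24 mm. So its perimeter = 68.24 mm. Layer 61 is larger (68.24 vs 30.30 mm).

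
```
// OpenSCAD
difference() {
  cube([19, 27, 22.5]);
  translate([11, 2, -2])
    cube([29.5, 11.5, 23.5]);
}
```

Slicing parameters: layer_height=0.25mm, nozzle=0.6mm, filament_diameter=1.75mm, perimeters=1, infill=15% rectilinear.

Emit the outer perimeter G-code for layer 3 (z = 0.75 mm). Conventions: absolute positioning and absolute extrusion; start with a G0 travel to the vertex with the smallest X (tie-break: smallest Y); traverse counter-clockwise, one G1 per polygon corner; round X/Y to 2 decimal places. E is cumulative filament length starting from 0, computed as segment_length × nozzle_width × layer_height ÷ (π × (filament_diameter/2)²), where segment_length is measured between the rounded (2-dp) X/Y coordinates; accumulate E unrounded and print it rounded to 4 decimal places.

G0 X0.00 Y0.00 Z0.75
G1 X19.00 Y0.00 E1.1849
G1 X19.00 Y2.00 E1.3096
G1 X11.00 Y2.00 E1.8085
G1 X11.00 Y13.50 E2.5257
G1 X19.00 Y13.50 E3.0246
G1 X19.00 Y27.00 E3.8665
G1 X0.00 Y27.00 E5.0514
G1 X0.00 Y0.00 E6.7352

At z = 0.75 mm: the cube is present — its section is the full 19×27 rectangle; the cube at (11, 2) (footprint 29.5×11.5) is included at this height; After the difference (first − rest): starting from the 19×27 cube, the 29.5×11.5 cube at (11, 2) partially overlaps it — only the 92.00 mm² overlap (of its 339.25 mm²) is removed, clipping the outline — 1 connected region. The outline is a single polygon with 8 vertices. Extrusion per mm of travel: 0.6 × 0.25 / (π × 0.875²) = 0.062363. Accumulating E over each segment gives final E = 6.7352.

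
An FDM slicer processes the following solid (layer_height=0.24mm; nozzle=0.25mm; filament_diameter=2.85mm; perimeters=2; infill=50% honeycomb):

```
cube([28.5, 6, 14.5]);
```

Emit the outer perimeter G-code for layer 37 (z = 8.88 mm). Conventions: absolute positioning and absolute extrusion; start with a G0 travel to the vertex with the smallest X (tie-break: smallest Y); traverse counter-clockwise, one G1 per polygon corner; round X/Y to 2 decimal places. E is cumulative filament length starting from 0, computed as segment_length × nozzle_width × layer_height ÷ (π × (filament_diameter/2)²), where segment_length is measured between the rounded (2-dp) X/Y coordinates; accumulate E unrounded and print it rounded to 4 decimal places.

At z = 8.88 mm: the cube (footprint 28.5×6) is included at this height. The outline is a single polygon with 4 vertices. Extrusion per mm of travel: 0.25 × 0.24 / (π × 1.425²) = 0.009405. Accumulating E over each segment gives final E = 0.6490.

G0 X0.00 Y0.00 Z8.88
G1 X28.50 Y0.00 E0.2681
G1 X28.50 Y6.00 E0.3245
G1 X0.00 Y6.00 E0.5925
G1 X0.00 Y0.00 E0.6490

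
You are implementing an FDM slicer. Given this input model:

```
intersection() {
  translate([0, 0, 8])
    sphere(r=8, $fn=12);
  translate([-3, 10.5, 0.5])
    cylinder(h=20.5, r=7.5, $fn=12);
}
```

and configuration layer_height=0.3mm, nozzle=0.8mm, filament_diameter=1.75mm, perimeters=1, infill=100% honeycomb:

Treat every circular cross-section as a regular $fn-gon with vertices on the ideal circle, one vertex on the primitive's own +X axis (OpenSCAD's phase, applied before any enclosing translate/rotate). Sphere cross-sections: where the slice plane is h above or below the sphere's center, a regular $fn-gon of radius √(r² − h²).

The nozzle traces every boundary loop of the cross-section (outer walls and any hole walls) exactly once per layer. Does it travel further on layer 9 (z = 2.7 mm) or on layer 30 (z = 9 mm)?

Layer 9 (z = 2.7): the r=8 sphere contributes a regular 12-gon of circumradius √(8²−5.3²) = 5.992 (perimeter = 2·12·5.992·sin(180°/12) = 37.22 mm); the cylinder at (-3, 10.5): section is a regular 12-gon, circumradius r=7.5 (perimeter = 2·12·7.500·sin(180°/12) = 46.59 mm); Taking the intersection: the r=7.5 cylinder at (-3, 10.5) partially overlaps the r=8 sphere; clipping to the common part keeps 11.20 mm² — boundary = 15.44 mm. So its perimeter = 15.44 mm. Layer 30 (z = 9): the sphere: section is a regular 12-gon, circumradius = √(r²−h²) = √(8²−1²) = 7.937 (perimeter = 2·12·7.937·sin(180°/12) = 49.30 mm); the r=7.5 cylinder at (-3, 10.5) contributes a regular 12-gon of circumradius 7.5 (perimeter = 2·12·7.500·sin(180°/12) = 46.59 mm); After intersecting: the r=7.5 cylinder at (-3, 10.5) partially overlaps the r=8 sphere; clipping to the common part keeps 29.73 mm² — boundary = 23.74 mm. So its perimeter = 23.74 mm. Layer 30 is larger (23.74 vs 15.44 mm).

layer 30 (z = 9 mm)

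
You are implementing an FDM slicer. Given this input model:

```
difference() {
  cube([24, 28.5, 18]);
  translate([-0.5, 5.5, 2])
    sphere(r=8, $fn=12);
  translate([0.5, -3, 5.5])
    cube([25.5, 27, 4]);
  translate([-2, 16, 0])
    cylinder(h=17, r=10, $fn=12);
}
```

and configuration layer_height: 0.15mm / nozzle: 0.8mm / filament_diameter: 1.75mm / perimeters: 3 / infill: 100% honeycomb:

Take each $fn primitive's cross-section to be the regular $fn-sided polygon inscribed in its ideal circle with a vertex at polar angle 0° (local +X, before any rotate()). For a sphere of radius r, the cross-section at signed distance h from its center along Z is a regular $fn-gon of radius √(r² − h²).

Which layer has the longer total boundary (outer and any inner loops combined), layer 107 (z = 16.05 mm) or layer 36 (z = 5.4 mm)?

layer 107 (z = 16.05 mm)

Layer 107 (z = 16.05): the cube (footprint 24×28.5) is included at this height (perimeter 105.00 mm); the sphere at (-0.5, 5.5) is not intersected at this z (|z−center|=14.050 > r=8); the cube at (0.5, -3) is absent (z outside [5.5, 9.5]); the r=10 cylinder at (-2, 16) contributes a regular 12-gon of circumradius 10 (perimeter = 2·12·10.000·sin(180°/12) = 62.12 mm); Taking the first minus the rest: starting from the 24×28.5 cube, the r=10 cylinder at (-2, 16) partially overlaps it — only the 111.07 mm² overlap (of its 300.00 mm²) is removed, clipping the outline — boundary = 112.99 mm. So its perimeter = 112.99 mm. Layer 36 (z = 5.4): the cube is present — its section is the full 24×28.5 rectangle (perimeter 105.00 mm); the sphere at (-0.5, 5.5): section is a regular 12-gon, circumradius = √(r²−h²) = √(8²−3.4²) = 7.242 (perimeter = 2·12·7.242·sin(180°/12) = 44.98 mm); the cube at (0.5, -3) is absent (z outside [5.5, 9.5]); the cylinder at (-2, 16): section is a regular 12-gon, circumradius r=10 (perimeter = 2·12·10.000·sin(180°/12) = 62.12 mm); Taking the first minus the rest: starting from the 24×28.5 cube, the r=8 sphere at (-0.5, 5.5) partially overlaps it — only the 67.48 mm² overlap (of its 157.32 mm²) is removed, clipping the outline; the r=10 cylinder at (-2, 16) partially overlaps it — only the 90.09 mm² overlap (of its 300.00 mm²) is removed, clipping the outline — boundary = 107.09 mm. So its perimeter = 107.09 mm. Layer 107 is larger (112.99 vs 107.09 mm).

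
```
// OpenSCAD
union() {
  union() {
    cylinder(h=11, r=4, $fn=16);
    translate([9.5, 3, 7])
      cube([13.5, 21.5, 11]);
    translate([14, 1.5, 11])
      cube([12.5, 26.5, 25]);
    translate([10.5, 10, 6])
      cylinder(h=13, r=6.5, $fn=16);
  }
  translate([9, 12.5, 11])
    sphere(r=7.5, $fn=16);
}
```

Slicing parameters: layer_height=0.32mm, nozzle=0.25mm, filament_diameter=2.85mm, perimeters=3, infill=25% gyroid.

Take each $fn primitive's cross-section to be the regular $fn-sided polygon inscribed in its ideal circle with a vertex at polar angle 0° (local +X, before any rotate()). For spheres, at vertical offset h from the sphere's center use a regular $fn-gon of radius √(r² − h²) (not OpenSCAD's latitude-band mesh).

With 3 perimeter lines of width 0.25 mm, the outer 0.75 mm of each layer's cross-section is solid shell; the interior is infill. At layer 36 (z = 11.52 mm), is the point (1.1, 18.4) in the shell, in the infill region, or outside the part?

At z = 11.52 mm: the cylinder is not intersected at this z (z outside [0, 11]); the cube at (9.5, 3) (footprint 13.5×21.5) is included at this height; the 12.5×26.5 cube at (14, 1.5) contributes its full rectangle; the r=6.5 cylinder at (10.5, 10) contributes a regular 16-gon of circumradius 6.5; Taking the union: the regions partially overlap (shared area 270.97 mm²), so overlapping operands fuse into one piece — 1 connected region; the r=7.5 sphere at (9, 12.5) slices to a regular 16-gon of circumradius 7.482 (√(r²−h²) with h=0.52 from center); Taking the union: the regions partially overlap (shared area 126.66 mm²), so overlapping operands fuse into one piece — 1 connected region. Overall, the cross-section is a single solid region. The nearest boundary edge runs (2.09, 15.36)→(3.71, 17.79); distance from the point to it = 2.51 mm. The point is not inside any of the regions above, so it lies outside the cross-section (2.51 mm from the nearest boundary).

outside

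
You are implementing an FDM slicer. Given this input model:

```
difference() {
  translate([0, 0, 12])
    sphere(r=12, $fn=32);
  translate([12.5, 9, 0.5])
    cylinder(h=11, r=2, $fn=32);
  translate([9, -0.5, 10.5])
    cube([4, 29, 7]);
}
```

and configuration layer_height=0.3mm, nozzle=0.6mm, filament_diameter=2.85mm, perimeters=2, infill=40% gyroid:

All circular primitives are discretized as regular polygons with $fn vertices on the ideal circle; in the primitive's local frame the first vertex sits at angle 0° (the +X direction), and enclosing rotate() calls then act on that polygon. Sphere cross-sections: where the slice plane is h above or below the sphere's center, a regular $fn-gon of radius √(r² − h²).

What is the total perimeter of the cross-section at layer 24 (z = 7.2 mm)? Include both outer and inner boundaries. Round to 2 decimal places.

At z = 7.2 mm: the r=12 sphere slices to a regular 32-gon of circumradius 10.998 (√(r²−h²) with h=4.8 from center) (perimeter = 2·32·10.998·sin(180°/32) = 68.99 mm); the r=2 cylinder at (12.5, 9) contributes a regular 32-gon of circumradius 2 (perimeter = 2·32·2.000·sin(180°/32) = 12.55 mm); the cube at (9, -0.5) does not reach this height (z outside [10.5, 17.5]); After the difference (first − rest): starting from the r=12 sphere, the r=2 cylinder at (12.5, 9) misses the remaining region (no effect) — boundary = 68.99 mm. Overall, the cross-section is a single solid region. Total boundary length (outer) = 68.99 mm.

68.99 mm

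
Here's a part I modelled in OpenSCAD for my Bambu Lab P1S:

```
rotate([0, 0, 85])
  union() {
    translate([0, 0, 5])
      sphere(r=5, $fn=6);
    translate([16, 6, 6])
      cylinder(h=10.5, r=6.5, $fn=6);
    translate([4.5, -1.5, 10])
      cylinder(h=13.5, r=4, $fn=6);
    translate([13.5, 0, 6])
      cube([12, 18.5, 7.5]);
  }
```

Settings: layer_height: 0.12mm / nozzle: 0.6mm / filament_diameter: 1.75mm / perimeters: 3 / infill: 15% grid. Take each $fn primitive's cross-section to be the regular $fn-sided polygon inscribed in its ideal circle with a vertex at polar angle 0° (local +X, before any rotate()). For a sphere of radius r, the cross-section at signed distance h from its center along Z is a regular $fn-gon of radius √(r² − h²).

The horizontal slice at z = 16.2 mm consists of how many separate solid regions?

At z = 16.2 mm: the sphere is not intersected at this z (|z−center|=11.200 > r=5); the cylinder at (16, 6): section is a regular 6-gon, circumradius r=6.5; the r=4 cylinder at (4.5, -1.5) contributes a regular 6-gon of circumradius 4; the cube at (13.5, 0) is absent (z outside [6, 13.5]); Merging all regions: the 2 present regions are separate (no shared area or edge), so areas and boundary lengths simply add and each stays a separate island — 2 connected regions; (whole slice rotated 85° about Z — lengths, areas and connectivity unchanged). The result has 2 disconnected regions.

2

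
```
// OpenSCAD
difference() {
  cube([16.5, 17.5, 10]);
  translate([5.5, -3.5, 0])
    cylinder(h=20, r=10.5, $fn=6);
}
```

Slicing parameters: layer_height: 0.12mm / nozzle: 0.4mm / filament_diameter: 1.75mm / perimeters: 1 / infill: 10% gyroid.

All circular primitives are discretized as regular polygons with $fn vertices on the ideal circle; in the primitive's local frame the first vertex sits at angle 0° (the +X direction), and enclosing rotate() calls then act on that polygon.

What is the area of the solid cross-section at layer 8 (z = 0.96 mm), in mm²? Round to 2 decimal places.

At z = 0.96 mm: the 16.5×17.5 cube contributes its full rectangle (area 288.75 mm²); the r=10.5 cylinder at (5.5, -3.5) gives a regular 6-gon of circumradius 10.5 (constant along its height) (area = (6/2)·10.500²·sin(360°/6) = 286.44 mm²); Subtracting the remaining from the first: starting from the 16.5×17.5 cube (288.75 mm²), the r=10.5 cylinder at (5.5, -3.5) partially overlaps it — only the 69.10 mm² overlap (of its 286.44 mm²) is removed, clipping the outline — area = 219.65 mm². Overall, the cross-section is a single solid region. Net area = 219.65 mm².

219.65 mm²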